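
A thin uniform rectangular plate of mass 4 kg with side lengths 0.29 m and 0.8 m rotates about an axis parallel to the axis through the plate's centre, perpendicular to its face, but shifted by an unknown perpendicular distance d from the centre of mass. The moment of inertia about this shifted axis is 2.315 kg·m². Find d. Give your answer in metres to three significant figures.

About the centre-of-mass axis, I_cm = (1/12)M(a²+b²) = (1/12)(4)[(0.29)² + (0.8)²] = 0.24137 kg·m².
Parallel axis theorem: I = I_cm + Md², so Md² = 2.315 − 0.24137 = 2.0736 kg·m².
d = √(2.0736 / 4) = 0.72001 m.

0.720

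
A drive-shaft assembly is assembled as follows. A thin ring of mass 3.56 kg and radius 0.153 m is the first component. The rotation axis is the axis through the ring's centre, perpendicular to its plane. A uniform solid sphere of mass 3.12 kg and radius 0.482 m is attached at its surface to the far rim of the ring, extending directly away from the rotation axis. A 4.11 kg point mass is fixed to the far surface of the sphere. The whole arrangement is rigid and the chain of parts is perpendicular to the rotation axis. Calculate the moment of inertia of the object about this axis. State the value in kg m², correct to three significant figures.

Thin ring: I_cm = MR² = (3.56)(0.153)² = 0.083336 kg m²; axis through the centre, so I = 0.083336 kg m².
Solid sphere: I_cm = (2/5)MR² = (2/5)(3.12)(0.482)² = 0.28994 kg m²; centre at d = 0.153 + 0.482 = 0.635 m, so the parallel axis theorem gives I = 0.28994 + (3.12)(0.635)² = 1.548 kg m².
Point mass: I_cm = 0; centre at d = 0.153 + 0.482 + 0.482 = 1.117 m, so the parallel axis theorem gives I = 0 + (4.11)(1.117)² = 5.128 kg m².
Total I = 0.083336 + 1.548 + 5.128 = 6.7593 kg m².

6.76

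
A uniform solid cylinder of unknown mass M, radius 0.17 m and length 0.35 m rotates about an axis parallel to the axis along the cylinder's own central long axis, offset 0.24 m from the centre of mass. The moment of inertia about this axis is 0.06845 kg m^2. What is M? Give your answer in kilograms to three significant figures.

I = I_cm + Md² = (1/2)MR² + Md² = M·[0.5·(0.17)² + (0.24)²] = M·0.07205.
So M = 0.06845 / 0.07205 = 0.95003 kg.

0.950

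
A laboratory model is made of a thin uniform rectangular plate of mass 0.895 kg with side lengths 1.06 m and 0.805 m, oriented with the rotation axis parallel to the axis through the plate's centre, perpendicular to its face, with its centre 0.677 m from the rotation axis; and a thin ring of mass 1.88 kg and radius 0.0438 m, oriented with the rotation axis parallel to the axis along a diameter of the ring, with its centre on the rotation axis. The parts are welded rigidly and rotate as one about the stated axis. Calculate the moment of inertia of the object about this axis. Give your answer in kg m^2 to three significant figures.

Rectangular plate: I_cm = (1/12)M(a²+b²) = (1/12)(0.895)[(1.06)² + (0.805)²] = 0.13213 kg m^2; centre at d = 0.677 m, so the parallel axis theorem gives I = 0.13213 + (0.895)(0.677)² = 0.54234 kg m^2.
Thin ring: I_cm = (1/2)MR² = (1/2)(1.88)(0.0438)² = 0.0018033 kg m^2; axis through the centre, so I = 0.0018033 kg m^2.
Total I = 0.54234 + 0.0018033 = 0.54414 kg m^2.

0.544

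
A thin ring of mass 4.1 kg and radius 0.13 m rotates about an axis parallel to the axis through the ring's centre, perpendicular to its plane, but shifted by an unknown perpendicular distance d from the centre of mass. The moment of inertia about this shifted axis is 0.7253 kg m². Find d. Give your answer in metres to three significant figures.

0.400

About the centre-of-mass axis, I_cm = MR² = (4.1)(0.13)² = 0.06929 kg m².
Parallel axis theorem: I = I_cm + Md², so Md² = 0.7253 − 0.06929 = 0.65601 kg m².
d = √(0.65601 / 4.1) = 0.4 m.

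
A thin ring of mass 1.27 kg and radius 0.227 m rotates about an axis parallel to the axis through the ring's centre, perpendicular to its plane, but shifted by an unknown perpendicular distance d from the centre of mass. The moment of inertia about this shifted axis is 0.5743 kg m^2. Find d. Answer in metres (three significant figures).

0.633

About the centre-of-mass axis, I_cm = MR² = (1.27)(0.227)² = 0.065442 kg m^2.
Parallel axis theorem: I = I_cm + Md², so Md² = 0.5743 − 0.065442 = 0.50886 kg m^2.
d = √(0.50886 / 1.27) = 0.63299 m.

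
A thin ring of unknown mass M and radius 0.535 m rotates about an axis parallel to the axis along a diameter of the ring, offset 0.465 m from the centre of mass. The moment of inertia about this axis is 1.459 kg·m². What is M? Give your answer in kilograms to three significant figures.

I = I_cm + Md² = (1/2)MR² + Md² = M·[0.5·(0.535)² + (0.465)²] = M·0.35934.
So M = 1.459 / 0.35934 = 4.0602 kg.

4.06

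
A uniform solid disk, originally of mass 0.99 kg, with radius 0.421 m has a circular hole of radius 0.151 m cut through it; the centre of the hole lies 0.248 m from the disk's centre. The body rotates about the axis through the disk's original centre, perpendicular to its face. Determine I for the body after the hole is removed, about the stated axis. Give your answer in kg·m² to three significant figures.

0.0784

Unpierced body about its centre: I₀ = (1/2)MR² = (1/2)(0.99)(0.421)² = 0.087734 kg·m².
The removed disk has mass m = M·(r/R)² = (0.99)(0.151/0.421)² = 0.12736 kg (same uniform areal density).
Its moment of inertia about the rotation axis (parallel-axis theorem): I_hole = (1/2)mr² + md² = (1/2)(0.12736)(0.151)² + (0.12736)(0.248)² = 0.0092849 kg·m².
Treating the hole as negative mass, I = I₀ − I_hole = 0.087734 − 0.0092849 = 0.078449 kg·m².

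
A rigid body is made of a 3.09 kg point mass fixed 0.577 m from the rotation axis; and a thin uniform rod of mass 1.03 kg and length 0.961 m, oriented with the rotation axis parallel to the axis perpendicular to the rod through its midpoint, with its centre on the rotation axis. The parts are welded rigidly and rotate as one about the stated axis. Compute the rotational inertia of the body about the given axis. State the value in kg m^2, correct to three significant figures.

1.11

Point mass: I_cm = 0; centre at d = 0.577 m, so the parallel axis theorem gives I = 0 + (3.09)(0.577)² = 1.0288 kg m^2.
Thin rod: I_cm = (1/12)ML² = (1/12)(1.03)(0.961)² = 0.079269 kg m^2; axis through the centre, so I = 0.079269 kg m^2.
Total I = 1.0288 + 0.079269 = 1.108 kg m^2.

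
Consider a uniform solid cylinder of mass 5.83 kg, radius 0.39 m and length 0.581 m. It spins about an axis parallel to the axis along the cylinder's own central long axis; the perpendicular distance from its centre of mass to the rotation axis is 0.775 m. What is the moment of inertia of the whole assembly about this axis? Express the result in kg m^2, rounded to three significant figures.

I_cm = (1/2)MR² = (1/2)(5.83)(0.39)² = 0.44337 kg m^2; centre at d = 0.775 m, so the parallel axis theorem gives I = 0.44337 + (5.83)(0.775)² = 3.945 kg m^2.

3.95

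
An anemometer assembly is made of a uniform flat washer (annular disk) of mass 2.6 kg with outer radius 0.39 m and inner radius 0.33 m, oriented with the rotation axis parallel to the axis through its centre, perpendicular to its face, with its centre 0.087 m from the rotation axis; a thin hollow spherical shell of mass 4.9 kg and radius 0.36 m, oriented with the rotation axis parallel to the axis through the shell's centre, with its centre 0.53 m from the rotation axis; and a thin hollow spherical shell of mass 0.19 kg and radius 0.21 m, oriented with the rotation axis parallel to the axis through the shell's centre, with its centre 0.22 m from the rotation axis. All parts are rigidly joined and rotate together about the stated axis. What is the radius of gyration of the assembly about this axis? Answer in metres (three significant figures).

Annular disk: I_cm = (1/2)M(R²+r²) = (1/2)(2.6)[(0.39)² + (0.33)²] = 0.3393 kg·m²; centre at d = 0.087 m, so the parallel axis theorem gives I = 0.3393 + (2.6)(0.087)² = 0.35898 kg·m².
Spherical shell: I_cm = (2/3)MR² = (2/3)(4.9)(0.36)² = 0.42336 kg·m²; centre at d = 0.53 m, so the parallel axis theorem gives I = 0.42336 + (4.9)(0.53)² = 1.7998 kg·m².
Spherical shell: I_cm = (2/3)MR² = (2/3)(0.19)(0.21)² = 0.005586 kg·m²; centre at d = 0.22 m, so the parallel axis theorem gives I = 0.005586 + (0.19)(0.22)² = 0.014782 kg·m².
Total I = 2.1735 kg·m²; total mass M = 7.69 kg.
k = √(I/M) = √(2.1735/7.69) = 0.53164 m.

0.532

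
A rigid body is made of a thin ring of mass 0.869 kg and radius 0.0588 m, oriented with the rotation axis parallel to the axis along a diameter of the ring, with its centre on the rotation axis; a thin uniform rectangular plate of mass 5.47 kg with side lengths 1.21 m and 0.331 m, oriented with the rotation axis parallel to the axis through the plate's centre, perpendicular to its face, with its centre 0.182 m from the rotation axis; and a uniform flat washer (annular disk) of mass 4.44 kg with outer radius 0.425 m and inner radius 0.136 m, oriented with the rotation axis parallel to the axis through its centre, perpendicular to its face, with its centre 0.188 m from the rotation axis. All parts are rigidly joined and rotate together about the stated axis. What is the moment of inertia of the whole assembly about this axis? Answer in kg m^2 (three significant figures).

1.50

Thin ring: I_cm = (1/2)MR² = (1/2)(0.869)(0.0588)² = 0.0015023 kg m^2; axis through the centre, so I = 0.0015023 kg m^2.
Rectangular plate: I_cm = (1/12)M(a²+b²) = (1/12)(5.47)[(1.21)² + (0.331)²] = 0.71733 kg m^2; centre at d = 0.182 m, so the parallel axis theorem gives I = 0.71733 + (5.47)(0.182)² = 0.89852 kg m^2.
Annular disk: I_cm = (1/2)M(R²+r²) = (1/2)(4.44)[(0.425)² + (0.136)²] = 0.44205 kg m^2; centre at d = 0.188 m, so the parallel axis theorem gives I = 0.44205 + (4.44)(0.188)² = 0.59898 kg m^2.
Total I = 0.0015023 + 0.89852 + 0.59898 = 1.499 kg m^2.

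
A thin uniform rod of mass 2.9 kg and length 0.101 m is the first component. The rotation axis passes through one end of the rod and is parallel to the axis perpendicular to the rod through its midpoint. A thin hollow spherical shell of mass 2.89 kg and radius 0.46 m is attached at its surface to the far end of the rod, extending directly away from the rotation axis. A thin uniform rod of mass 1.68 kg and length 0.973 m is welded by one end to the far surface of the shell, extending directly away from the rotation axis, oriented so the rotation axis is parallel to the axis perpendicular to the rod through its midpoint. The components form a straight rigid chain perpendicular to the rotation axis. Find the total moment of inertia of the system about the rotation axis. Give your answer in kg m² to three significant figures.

5.28

Thin rod: I_cm = (1/12)ML² = (1/12)(2.9)(0.101)² = 0.0024652 kg m²; centre at d = 0.0505 m, so I = I_cm + Md² gives I = 0.0024652 + (2.9)(0.0505)² = 0.009861 kg m².
Spherical shell: I_cm = (2/3)MR² = (2/3)(2.89)(0.46)² = 0.40768 kg m²; centre at d = 0.0505 + 0.0505 + 0.46 = 0.561 m, so I = I_cm + Md² gives I = 0.40768 + (2.89)(0.561)² = 1.3172 kg m².
Thin rod: I_cm = (1/12)ML² = (1/12)(1.68)(0.973)² = 0.13254 kg m²; centre at d = 0.0505 + 0.0505 + 0.46 + 0.46 + 0.4865 = 1.5075 m, so I = I_cm + Md² gives I = 0.13254 + (1.68)(1.5075)² = 3.9504 kg m².
Total I = 0.009861 + 1.3172 + 3.9504 = 5.2775 kg m².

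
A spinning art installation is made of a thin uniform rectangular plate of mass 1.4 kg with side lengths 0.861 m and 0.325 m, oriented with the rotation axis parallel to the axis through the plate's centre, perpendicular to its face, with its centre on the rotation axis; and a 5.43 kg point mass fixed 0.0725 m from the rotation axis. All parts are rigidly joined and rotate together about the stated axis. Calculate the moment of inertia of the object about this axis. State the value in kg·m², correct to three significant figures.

Rectangular plate: I_cm = (1/12)M(a²+b²) = (1/12)(1.4)[(0.861)² + (0.325)²] = 0.09881 kg·m²; axis through the centre, so I = 0.09881 kg·m².
Point mass: I_cm = 0; centre at d = 0.0725 m, so I = I_cm + Md² gives I = 0 + (5.43)(0.0725)² = 0.028541 kg·m².
Total I = 0.09881 + 0.028541 = 0.12735 kg·m².

0.127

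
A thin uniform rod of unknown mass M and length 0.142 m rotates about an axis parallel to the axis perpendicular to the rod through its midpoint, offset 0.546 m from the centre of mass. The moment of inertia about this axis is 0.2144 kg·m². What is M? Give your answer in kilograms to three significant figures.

0.715

I = I_cm + Md² = (1/12)ML² + Md² = M·[0.0833333·(0.142)² + (0.546)²] = M·0.2998.
So M = 0.2144 / 0.2998 = 0.71515 kg.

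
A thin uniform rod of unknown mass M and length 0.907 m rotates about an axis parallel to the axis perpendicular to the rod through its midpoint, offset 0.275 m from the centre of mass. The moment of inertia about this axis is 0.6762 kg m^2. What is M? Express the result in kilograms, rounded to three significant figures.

4.69

I = I_cm + Md² = (1/12)ML² + Md² = M·[0.0833333·(0.907)² + (0.275)²] = M·0.14418.
So M = 0.6762 / 0.14418 = 4.69 kg.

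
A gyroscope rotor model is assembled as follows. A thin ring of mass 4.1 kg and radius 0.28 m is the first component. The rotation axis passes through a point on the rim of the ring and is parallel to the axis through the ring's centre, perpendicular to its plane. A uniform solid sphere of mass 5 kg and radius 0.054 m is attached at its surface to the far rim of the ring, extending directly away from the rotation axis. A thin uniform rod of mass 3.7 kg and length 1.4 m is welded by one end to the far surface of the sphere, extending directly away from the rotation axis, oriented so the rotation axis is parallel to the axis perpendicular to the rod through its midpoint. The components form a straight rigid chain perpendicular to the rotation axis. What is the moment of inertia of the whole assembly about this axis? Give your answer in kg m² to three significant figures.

Thin ring: I_cm = MR² = (4.1)(0.28)² = 0.32144 kg m²; centre at d = 0.28 m, so I = I_cm + Md² gives I = 0.32144 + (4.1)(0.28)² = 0.64288 kg m².
Solid sphere: I_cm = (2/5)MR² = (2/5)(5)(0.054)² = 0.005832 kg m²; centre at d = 0.28 + 0.28 + 0.054 = 0.614 m, so I = I_cm + Md² gives I = 0.005832 + (5)(0.614)² = 1.8908 kg m².
Thin rod: I_cm = (1/12)ML² = (1/12)(3.7)(1.4)² = 0.60433 kg m²; centre at d = 0.28 + 0.28 + 0.054 + 0.054 + 0.7 = 1.368 m, so I = I_cm + Md² gives I = 0.60433 + (3.7)(1.368)² = 7.5286 kg m².
Total I = 0.64288 + 1.8908 + 7.5286 = 10.062 kg m².

10.1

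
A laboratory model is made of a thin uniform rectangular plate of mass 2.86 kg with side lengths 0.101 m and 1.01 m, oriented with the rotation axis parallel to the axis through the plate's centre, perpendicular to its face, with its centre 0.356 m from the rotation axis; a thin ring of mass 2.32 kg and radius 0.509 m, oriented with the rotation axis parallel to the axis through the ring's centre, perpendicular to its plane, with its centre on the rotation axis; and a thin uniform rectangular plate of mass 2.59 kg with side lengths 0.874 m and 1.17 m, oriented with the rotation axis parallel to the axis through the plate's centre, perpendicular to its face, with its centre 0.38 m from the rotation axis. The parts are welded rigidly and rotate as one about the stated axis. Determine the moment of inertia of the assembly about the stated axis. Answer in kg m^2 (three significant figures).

2.04

Rectangular plate: I_cm = (1/12)M(a²+b²) = (1/12)(2.86)[(0.101)² + (1.01)²] = 0.24556 kg m^2; centre at d = 0.356 m, so I = I_cm + Md² gives I = 0.24556 + (2.86)(0.356)² = 0.60802 kg m^2.
Thin ring: I_cm = MR² = (2.32)(0.509)² = 0.60107 kg m^2; axis through the centre, so I = 0.60107 kg m^2.
Rectangular plate: I_cm = (1/12)M(a²+b²) = (1/12)(2.59)[(0.874)² + (1.17)²] = 0.46032 kg m^2; centre at d = 0.38 m, so I = I_cm + Md² gives I = 0.46032 + (2.59)(0.38)² = 0.83432 kg m^2.
Total I = 0.60802 + 0.60107 + 0.83432 = 2.0434 kg m^2.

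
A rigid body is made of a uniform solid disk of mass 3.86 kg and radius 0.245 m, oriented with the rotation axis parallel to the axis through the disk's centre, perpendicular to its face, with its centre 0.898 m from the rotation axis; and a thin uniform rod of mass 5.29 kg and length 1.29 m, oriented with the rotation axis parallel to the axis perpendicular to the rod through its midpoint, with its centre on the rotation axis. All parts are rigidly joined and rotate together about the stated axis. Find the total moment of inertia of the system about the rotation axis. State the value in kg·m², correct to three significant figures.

Solid disk: I_cm = (1/2)MR² = (1/2)(3.86)(0.245)² = 0.11585 kg·m²; centre at d = 0.898 m, so the parallel axis theorem gives I = 0.11585 + (3.86)(0.898)² = 3.2286 kg·m².
Thin rod: I_cm = (1/12)ML² = (1/12)(5.29)(1.29)² = 0.73359 kg·m²; axis through the centre, so I = 0.73359 kg·m².
Total I = 3.2286 + 0.73359 = 3.9622 kg·m².

3.96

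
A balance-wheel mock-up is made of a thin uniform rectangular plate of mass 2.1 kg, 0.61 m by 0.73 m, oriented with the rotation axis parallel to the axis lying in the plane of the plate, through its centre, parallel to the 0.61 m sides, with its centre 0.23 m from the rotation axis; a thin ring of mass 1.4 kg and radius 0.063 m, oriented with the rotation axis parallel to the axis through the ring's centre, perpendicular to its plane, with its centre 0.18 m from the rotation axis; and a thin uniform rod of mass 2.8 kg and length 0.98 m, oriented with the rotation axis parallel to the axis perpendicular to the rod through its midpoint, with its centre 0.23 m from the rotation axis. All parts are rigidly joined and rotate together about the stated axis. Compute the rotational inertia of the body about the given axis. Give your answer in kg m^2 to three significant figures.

0.627

Rectangular plate: I_cm = (1/12)Mb² = (1/12)(2.1)(0.73)² = 0.093257 kg m^2; centre at d = 0.23 m, so I = I_cm + Md² gives I = 0.093257 + (2.1)(0.23)² = 0.20435 kg m^2.
Thin ring: I_cm = MR² = (1.4)(0.063)² = 0.0055566 kg m^2; centre at d = 0.18 m, so I = I_cm + Md² gives I = 0.0055566 + (1.4)(0.18)² = 0.050917 kg m^2.
Thin rod: I_cm = (1/12)ML² = (1/12)(2.8)(0.98)² = 0.22409 kg m^2; centre at d = 0.23 m, so I = I_cm + Md² gives I = 0.22409 + (2.8)(0.23)² = 0.37221 kg m^2.
Total I = 0.20435 + 0.050917 + 0.37221 = 0.62748 kg m^2.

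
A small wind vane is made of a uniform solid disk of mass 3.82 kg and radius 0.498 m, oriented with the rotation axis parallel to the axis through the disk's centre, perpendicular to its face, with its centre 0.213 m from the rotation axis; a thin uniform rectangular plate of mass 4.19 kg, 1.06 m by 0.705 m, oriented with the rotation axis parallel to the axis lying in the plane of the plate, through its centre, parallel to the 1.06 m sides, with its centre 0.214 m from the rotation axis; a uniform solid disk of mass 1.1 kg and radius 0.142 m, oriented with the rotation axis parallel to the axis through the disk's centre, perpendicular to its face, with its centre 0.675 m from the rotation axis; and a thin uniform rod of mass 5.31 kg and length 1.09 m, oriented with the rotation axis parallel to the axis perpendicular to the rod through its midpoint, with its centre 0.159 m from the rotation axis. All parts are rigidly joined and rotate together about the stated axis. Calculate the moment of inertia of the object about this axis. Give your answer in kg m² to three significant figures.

Solid disk: I_cm = (1/2)MR² = (1/2)(3.82)(0.498)² = 0.47369 kg m²; centre at d = 0.213 m, so I = I_cm + Md² gives I = 0.47369 + (3.82)(0.213)² = 0.647 kg m².
Rectangular plate: I_cm = (1/12)Mb² = (1/12)(4.19)(0.705)² = 0.17354 kg m²; centre at d = 0.214 m, so I = I_cm + Md² gives I = 0.17354 + (4.19)(0.214)² = 0.36543 kg m².
Solid disk: I_cm = (1/2)MR² = (1/2)(1.1)(0.142)² = 0.01109 kg m²; centre at d = 0.675 m, so I = I_cm + Md² gives I = 0.01109 + (1.1)(0.675)² = 0.51228 kg m².
Thin rod: I_cm = (1/12)ML² = (1/12)(5.31)(1.09)² = 0.52573 kg m²; centre at d = 0.159 m, so I = I_cm + Md² gives I = 0.52573 + (5.31)(0.159)² = 0.65998 kg m².
Total I = 0.647 + 0.36543 + 0.51228 + 0.65998 = 2.1847 kg m².

2.18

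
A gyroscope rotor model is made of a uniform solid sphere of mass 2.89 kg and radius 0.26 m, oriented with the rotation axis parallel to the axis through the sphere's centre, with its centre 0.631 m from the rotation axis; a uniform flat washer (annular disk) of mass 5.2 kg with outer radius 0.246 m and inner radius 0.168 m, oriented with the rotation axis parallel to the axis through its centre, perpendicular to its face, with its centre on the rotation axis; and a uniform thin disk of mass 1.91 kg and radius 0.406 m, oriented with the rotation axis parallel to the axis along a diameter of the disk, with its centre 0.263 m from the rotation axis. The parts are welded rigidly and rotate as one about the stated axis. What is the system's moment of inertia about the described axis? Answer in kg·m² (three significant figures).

1.67

Solid sphere: I_cm = (2/5)MR² = (2/5)(2.89)(0.26)² = 0.078146 kg·m²; centre at d = 0.631 m, so the parallel axis theorem gives I = 0.078146 + (2.89)(0.631)² = 1.2288 kg·m².
Annular disk: I_cm = (1/2)M(R²+r²) = (1/2)(5.2)[(0.246)² + (0.168)²] = 0.23072 kg·m²; axis through the centre, so I = 0.23072 kg·m².
Thin disk: I_cm = (1/4)MR² = (1/4)(1.91)(0.406)² = 0.078709 kg·m²; centre at d = 0.263 m, so the parallel axis theorem gives I = 0.078709 + (1.91)(0.263)² = 0.21082 kg·m².
Total I = 1.2288 + 0.23072 + 0.21082 = 1.6704 kg·m².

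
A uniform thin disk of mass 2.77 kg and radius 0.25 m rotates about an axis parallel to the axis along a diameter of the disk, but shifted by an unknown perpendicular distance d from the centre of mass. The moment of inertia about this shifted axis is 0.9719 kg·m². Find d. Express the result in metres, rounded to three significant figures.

0.579

About the centre-of-mass axis, I_cm = (1/4)MR² = (1/4)(2.77)(0.25)² = 0.043281 kg·m².
Parallel axis theorem: I = I_cm + Md², so Md² = 0.9719 − 0.043281 = 0.92862 kg·m².
d = √(0.92862 / 2.77) = 0.579 m.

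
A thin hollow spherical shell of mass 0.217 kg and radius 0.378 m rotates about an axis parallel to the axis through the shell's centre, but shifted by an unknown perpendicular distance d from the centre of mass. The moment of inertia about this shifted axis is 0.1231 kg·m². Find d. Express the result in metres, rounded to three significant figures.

About the centre-of-mass axis, I_cm = (2/3)MR² = (2/3)(0.217)(0.378)² = 0.020671 kg·m².
Parallel axis theorem: I = I_cm + Md², so Md² = 0.1231 − 0.020671 = 0.10243 kg·m².
d = √(0.10243 / 0.217) = 0.68704 m.

0.687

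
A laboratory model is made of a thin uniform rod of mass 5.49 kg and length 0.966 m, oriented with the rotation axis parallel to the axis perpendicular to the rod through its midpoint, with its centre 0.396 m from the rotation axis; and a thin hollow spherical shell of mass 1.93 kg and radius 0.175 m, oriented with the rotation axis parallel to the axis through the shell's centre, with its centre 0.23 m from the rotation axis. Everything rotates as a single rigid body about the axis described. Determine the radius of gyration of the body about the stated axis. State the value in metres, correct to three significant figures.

Thin rod: I_cm = (1/12)ML² = (1/12)(5.49)(0.966)² = 0.42692 kg m^2; centre at d = 0.396 m, so the parallel axis theorem gives I = 0.42692 + (5.49)(0.396)² = 1.2878 kg m^2.
Spherical shell: I_cm = (2/3)MR² = (2/3)(1.93)(0.175)² = 0.039404 kg m^2; centre at d = 0.23 m, so the parallel axis theorem gives I = 0.039404 + (1.93)(0.23)² = 0.1415 kg m^2.
Total I = 1.4293 kg m^2; total mass M = 7.42 kg.
k = √(I/M) = √(1.4293/7.42) = 0.4389 m.

0.439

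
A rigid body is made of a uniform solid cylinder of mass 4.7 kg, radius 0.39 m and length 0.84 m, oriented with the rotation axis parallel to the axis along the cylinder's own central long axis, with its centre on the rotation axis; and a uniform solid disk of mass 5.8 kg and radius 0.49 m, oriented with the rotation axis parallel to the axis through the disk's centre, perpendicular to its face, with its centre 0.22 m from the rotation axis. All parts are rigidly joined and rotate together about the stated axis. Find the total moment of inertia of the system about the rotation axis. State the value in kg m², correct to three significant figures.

Solid cylinder: I_cm = (1/2)MR² = (1/2)(4.7)(0.39)² = 0.35744 kg m²; axis through the centre, so I = 0.35744 kg m².
Solid disk: I_cm = (1/2)MR² = (1/2)(5.8)(0.49)² = 0.69629 kg m²; centre at d = 0.22 m, so I = I_cm + Md² gives I = 0.69629 + (5.8)(0.22)² = 0.97701 kg m².
Total I = 0.35744 + 0.97701 = 1.3344 kg m².

1.33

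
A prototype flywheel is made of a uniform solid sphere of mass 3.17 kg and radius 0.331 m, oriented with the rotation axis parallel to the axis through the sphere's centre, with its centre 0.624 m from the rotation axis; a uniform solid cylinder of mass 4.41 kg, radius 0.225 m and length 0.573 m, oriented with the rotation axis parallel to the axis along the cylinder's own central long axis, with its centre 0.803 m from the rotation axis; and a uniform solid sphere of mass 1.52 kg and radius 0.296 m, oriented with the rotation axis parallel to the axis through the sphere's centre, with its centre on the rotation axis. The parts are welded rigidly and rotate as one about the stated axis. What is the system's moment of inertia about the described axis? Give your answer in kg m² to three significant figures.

Solid sphere: I_cm = (2/5)MR² = (2/5)(3.17)(0.331)² = 0.13892 kg m²; centre at d = 0.624 m, so I = I_cm + Md² gives I = 0.13892 + (3.17)(0.624)² = 1.3732 kg m².
Solid cylinder: I_cm = (1/2)MR² = (1/2)(4.41)(0.225)² = 0.11163 kg m²; centre at d = 0.803 m, so I = I_cm + Md² gives I = 0.11163 + (4.41)(0.803)² = 2.9552 kg m².
Solid sphere: I_cm = (2/5)MR² = (2/5)(1.52)(0.296)² = 0.053271 kg m²; axis through the centre, so I = 0.053271 kg m².
Total I = 1.3732 + 2.9552 + 0.053271 = 4.3818 kg m².

4.38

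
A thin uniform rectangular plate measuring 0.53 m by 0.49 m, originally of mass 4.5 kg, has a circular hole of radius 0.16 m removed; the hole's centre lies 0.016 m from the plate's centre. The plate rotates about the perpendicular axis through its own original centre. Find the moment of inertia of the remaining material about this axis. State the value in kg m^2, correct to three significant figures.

0.177

Unpierced body about its centre: I₀ = (1/12)M(a²+b²) = (1/12)(4.5)[(0.53)² + (0.49)²] = 0.19538 kg m^2.
The removed disk has mass m = M·πr²/(ab) = (4.5)·π(0.16)²/(0.53·0.49) = 1.3936 kg (same uniform areal density).
Its moment of inertia about the rotation axis (parallel-axis theorem): I_hole = (1/2)mr² + md² = (1/2)(1.3936)(0.16)² + (1.3936)(0.016)² = 0.018195 kg m^2.
Treating the hole as negative mass, I = I₀ − I_hole = 0.19538 − 0.018195 = 0.17718 kg m^2.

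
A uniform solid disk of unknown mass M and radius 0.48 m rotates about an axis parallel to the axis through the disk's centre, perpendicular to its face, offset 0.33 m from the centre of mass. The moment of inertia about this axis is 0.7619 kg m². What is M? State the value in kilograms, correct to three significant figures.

I = I_cm + Md² = (1/2)MR² + Md² = M·[0.5·(0.48)² + (0.33)²] = M·0.2241.
So M = 0.7619 / 0.2241 = 3.3998 kg.

3.40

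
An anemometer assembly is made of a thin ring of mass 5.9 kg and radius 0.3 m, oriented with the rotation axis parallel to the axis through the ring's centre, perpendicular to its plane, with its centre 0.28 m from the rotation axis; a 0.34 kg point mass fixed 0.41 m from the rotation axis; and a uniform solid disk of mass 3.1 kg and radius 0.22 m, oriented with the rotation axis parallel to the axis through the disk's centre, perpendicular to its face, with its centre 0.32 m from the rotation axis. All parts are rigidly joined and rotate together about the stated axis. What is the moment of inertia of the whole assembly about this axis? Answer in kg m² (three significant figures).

Thin ring: I_cm = MR² = (5.9)(0.3)² = 0.531 kg m²; centre at d = 0.28 m, so I = I_cm + Md² gives I = 0.531 + (5.9)(0.28)² = 0.99356 kg m².
Point mass: I_cm = 0; centre at d = 0.41 m, so I = I_cm + Md² gives I = 0 + (0.34)(0.41)² = 0.057154 kg m².
Solid disk: I_cm = (1/2)MR² = (1/2)(3.1)(0.22)² = 0.07502 kg m²; centre at d = 0.32 m, so I = I_cm + Md² gives I = 0.07502 + (3.1)(0.32)² = 0.39246 kg m².
Total I = 0.99356 + 0.057154 + 0.39246 = 1.4432 kg m².

1.44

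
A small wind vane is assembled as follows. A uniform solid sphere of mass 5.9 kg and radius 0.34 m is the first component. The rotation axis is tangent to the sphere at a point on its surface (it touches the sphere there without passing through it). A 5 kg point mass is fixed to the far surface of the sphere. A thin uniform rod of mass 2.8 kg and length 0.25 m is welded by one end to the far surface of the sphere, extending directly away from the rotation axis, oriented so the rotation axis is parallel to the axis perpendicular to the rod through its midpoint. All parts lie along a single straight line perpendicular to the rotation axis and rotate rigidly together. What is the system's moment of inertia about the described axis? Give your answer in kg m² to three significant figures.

5.10

Solid sphere: I_cm = (2/5)MR² = (2/5)(5.9)(0.34)² = 0.27282 kg m²; centre at d = 0.34 m, so I = I_cm + Md² gives I = 0.27282 + (5.9)(0.34)² = 0.95486 kg m².
Point mass: I_cm = 0; centre at d = 0.34 + 0.34 = 0.68 m, so I = I_cm + Md² gives I = 0 + (5)(0.68)² = 2.312 kg m².
Thin rod: I_cm = (1/12)ML² = (1/12)(2.8)(0.25)² = 0.014583 kg m²; centre at d = 0.34 + 0.34 + 0.125 = 0.805 m, so I = I_cm + Md² gives I = 0.014583 + (2.8)(0.805)² = 1.8291 kg m².
Total I = 0.95486 + 2.312 + 1.8291 = 5.0959 kg m².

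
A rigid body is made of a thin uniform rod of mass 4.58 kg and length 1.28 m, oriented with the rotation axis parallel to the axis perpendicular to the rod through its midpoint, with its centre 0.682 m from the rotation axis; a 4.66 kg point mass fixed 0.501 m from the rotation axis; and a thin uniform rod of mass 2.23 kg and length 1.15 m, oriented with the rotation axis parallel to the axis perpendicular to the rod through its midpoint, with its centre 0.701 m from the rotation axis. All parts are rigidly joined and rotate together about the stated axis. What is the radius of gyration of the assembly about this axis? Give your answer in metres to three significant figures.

0.678

Thin rod: I_cm = (1/12)ML² = (1/12)(4.58)(1.28)² = 0.62532 kg·m²; centre at d = 0.682 m, so the parallel axis theorem gives I = 0.62532 + (4.58)(0.682)² = 2.7556 kg·m².
Point mass: I_cm = 0; centre at d = 0.501 m, so the parallel axis theorem gives I = 0 + (4.66)(0.501)² = 1.1697 kg·m².
Thin rod: I_cm = (1/12)ML² = (1/12)(2.23)(1.15)² = 0.24576 kg·m²; centre at d = 0.701 m, so the parallel axis theorem gives I = 0.24576 + (2.23)(0.701)² = 1.3416 kg·m².
Total I = 5.2668 kg·m²; total mass M = 11.47 kg.
k = √(I/M) = √(5.2668/11.47) = 0.67763 m.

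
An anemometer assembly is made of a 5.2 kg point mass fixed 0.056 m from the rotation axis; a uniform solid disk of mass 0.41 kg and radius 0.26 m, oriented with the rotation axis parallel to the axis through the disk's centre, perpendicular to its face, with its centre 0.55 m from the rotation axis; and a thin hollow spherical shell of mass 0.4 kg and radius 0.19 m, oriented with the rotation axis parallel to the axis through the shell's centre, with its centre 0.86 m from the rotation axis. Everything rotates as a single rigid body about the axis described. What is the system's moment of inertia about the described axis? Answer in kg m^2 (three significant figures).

Point mass: I_cm = 0; centre at d = 0.056 m, so the parallel axis theorem gives I = 0 + (5.2)(0.056)² = 0.016307 kg m^2.
Solid disk: I_cm = (1/2)MR² = (1/2)(0.41)(0.26)² = 0.013858 kg m^2; centre at d = 0.55 m, so the parallel axis theorem gives I = 0.013858 + (0.41)(0.55)² = 0.13788 kg m^2.
Spherical shell: I_cm = (2/3)MR² = (2/3)(0.4)(0.19)² = 0.0096267 kg m^2; centre at d = 0.86 m, so the parallel axis theorem gives I = 0.0096267 + (0.4)(0.86)² = 0.30547 kg m^2.
Total I = 0.016307 + 0.13788 + 0.30547 = 0.45966 kg m^2.

0.460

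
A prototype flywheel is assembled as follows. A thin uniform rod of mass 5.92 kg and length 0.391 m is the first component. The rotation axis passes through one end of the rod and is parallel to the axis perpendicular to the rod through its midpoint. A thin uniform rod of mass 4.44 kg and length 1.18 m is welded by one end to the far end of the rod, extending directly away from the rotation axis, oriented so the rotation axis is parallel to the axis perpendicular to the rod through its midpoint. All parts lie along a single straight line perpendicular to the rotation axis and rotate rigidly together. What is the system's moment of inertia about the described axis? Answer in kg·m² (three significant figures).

5.09

Thin rod: I_cm = (1/12)ML² = (1/12)(5.92)(0.391)² = 0.075421 kg·m²; centre at d = 0.1955 m, so I = I_cm + Md² gives I = 0.075421 + (5.92)(0.1955)² = 0.30169 kg·m².
Thin rod: I_cm = (1/12)ML² = (1/12)(4.44)(1.18)² = 0.51519 kg·m²; centre at d = 0.1955 + 0.1955 + 0.59 = 0.981 m, so I = I_cm + Md² gives I = 0.51519 + (4.44)(0.981)² = 4.7881 kg·m².
Total I = 0.30169 + 4.7881 = 5.0898 kg·m².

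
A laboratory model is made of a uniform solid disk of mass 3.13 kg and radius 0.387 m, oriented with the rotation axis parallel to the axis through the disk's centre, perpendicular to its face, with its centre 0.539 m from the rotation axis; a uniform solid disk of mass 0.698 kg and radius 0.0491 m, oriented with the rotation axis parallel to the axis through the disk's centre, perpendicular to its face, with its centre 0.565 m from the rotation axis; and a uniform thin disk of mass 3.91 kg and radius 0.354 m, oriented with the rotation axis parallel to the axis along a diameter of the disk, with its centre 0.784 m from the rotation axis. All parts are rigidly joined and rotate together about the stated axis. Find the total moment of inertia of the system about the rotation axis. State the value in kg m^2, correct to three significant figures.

3.89

Solid disk: I_cm = (1/2)MR² = (1/2)(3.13)(0.387)² = 0.23439 kg m^2; centre at d = 0.539 m, so the parallel axis theorem gives I = 0.23439 + (3.13)(0.539)² = 1.1437 kg m^2.
Solid disk: I_cm = (1/2)MR² = (1/2)(0.698)(0.0491)² = 0.00084137 kg m^2; centre at d = 0.565 m, so the parallel axis theorem gives I = 0.00084137 + (0.698)(0.565)² = 0.22366 kg m^2.
Thin disk: I_cm = (1/4)MR² = (1/4)(3.91)(0.354)² = 0.1225 kg m^2; centre at d = 0.784 m, so the parallel axis theorem gives I = 0.1225 + (3.91)(0.784)² = 2.5258 kg m^2.
Total I = 1.1437 + 0.22366 + 2.5258 = 3.8932 kg m^2.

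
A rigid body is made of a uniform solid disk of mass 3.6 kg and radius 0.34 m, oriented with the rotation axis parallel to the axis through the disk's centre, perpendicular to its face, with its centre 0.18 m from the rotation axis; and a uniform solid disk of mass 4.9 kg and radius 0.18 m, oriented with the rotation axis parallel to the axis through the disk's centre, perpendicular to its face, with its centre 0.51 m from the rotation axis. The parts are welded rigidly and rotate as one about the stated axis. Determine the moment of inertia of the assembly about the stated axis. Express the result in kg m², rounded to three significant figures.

Solid disk: I_cm = (1/2)MR² = (1/2)(3.6)(0.34)² = 0.20808 kg m²; centre at d = 0.18 m, so the parallel axis theorem gives I = 0.20808 + (3.6)(0.18)² = 0.32472 kg m².
Solid disk: I_cm = (1/2)MR² = (1/2)(4.9)(0.18)² = 0.07938 kg m²; centre at d = 0.51 m, so the parallel axis theorem gives I = 0.07938 + (4.9)(0.51)² = 1.3539 kg m².
Total I = 0.32472 + 1.3539 = 1.6786 kg m².

1.68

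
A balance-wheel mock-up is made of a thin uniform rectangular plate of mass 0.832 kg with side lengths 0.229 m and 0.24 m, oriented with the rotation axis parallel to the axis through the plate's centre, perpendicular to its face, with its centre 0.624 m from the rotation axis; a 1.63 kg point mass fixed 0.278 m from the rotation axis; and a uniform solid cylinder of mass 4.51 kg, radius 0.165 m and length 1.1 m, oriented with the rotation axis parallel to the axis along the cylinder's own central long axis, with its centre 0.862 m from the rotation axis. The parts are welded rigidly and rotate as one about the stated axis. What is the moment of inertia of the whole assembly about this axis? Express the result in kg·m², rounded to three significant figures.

Rectangular plate: I_cm = (1/12)M(a²+b²) = (1/12)(0.832)[(0.229)² + (0.24)²] = 0.0076295 kg·m²; centre at d = 0.624 m, so I = I_cm + Md² gives I = 0.0076295 + (0.832)(0.624)² = 0.33159 kg·m².
Point mass: I_cm = 0; centre at d = 0.278 m, so I = I_cm + Md² gives I = 0 + (1.63)(0.278)² = 0.12597 kg·m².
Solid cylinder: I_cm = (1/2)MR² = (1/2)(4.51)(0.165)² = 0.061392 kg·m²; centre at d = 0.862 m, so I = I_cm + Md² gives I = 0.061392 + (4.51)(0.862)² = 3.4125 kg·m².
Total I = 0.33159 + 0.12597 + 3.4125 = 3.8701 kg·m².

3.87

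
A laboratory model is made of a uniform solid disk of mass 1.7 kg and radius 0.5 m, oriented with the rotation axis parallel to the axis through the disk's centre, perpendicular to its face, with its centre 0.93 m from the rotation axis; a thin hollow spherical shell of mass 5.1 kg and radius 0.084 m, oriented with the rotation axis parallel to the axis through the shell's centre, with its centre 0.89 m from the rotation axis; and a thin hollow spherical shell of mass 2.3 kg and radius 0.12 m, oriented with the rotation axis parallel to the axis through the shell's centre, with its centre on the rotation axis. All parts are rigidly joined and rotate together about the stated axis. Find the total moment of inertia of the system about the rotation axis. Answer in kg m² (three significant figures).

Solid disk: I_cm = (1/2)MR² = (1/2)(1.7)(0.5)² = 0.2125 kg m²; centre at d = 0.93 m, so the parallel axis theorem gives I = 0.2125 + (1.7)(0.93)² = 1.6828 kg m².
Spherical shell: I_cm = (2/3)MR² = (2/3)(5.1)(0.084)² = 0.02399 kg m²; centre at d = 0.89 m, so the parallel axis theorem gives I = 0.02399 + (5.1)(0.89)² = 4.0637 kg m².
Spherical shell: I_cm = (2/3)MR² = (2/3)(2.3)(0.12)² = 0.02208 kg m²; axis through the centre, so I = 0.02208 kg m².
Total I = 1.6828 + 4.0637 + 0.02208 = 5.7686 kg m².

5.77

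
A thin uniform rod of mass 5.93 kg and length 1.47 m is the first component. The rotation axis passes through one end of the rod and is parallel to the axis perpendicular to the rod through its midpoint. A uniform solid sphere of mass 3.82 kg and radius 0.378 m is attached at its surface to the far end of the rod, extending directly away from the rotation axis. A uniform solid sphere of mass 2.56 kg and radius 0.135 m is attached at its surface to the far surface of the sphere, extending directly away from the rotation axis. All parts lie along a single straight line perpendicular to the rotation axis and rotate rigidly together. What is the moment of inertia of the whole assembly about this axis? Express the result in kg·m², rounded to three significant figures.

Thin rod: I_cm = (1/12)ML² = (1/12)(5.93)(1.47)² = 1.0678 kg·m²; centre at d = 0.735 m, so I = I_cm + Md² gives I = 1.0678 + (5.93)(0.735)² = 4.2714 kg·m².
Solid sphere: I_cm = (2/5)MR² = (2/5)(3.82)(0.378)² = 0.21833 kg·m²; centre at d = 0.735 + 0.735 + 0.378 = 1.848 m, so I = I_cm + Md² gives I = 0.21833 + (3.82)(1.848)² = 13.264 kg·m².
Solid sphere: I_cm = (2/5)MR² = (2/5)(2.56)(0.135)² = 0.018662 kg·m²; centre at d = 0.735 + 0.735 + 0.378 + 0.378 + 0.135 = 2.361 m, so I = I_cm + Md² gives I = 0.018662 + (2.56)(2.361)² = 14.289 kg·m².
Total I = 4.2714 + 13.264 + 14.289 = 31.824 kg·m².

31.8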